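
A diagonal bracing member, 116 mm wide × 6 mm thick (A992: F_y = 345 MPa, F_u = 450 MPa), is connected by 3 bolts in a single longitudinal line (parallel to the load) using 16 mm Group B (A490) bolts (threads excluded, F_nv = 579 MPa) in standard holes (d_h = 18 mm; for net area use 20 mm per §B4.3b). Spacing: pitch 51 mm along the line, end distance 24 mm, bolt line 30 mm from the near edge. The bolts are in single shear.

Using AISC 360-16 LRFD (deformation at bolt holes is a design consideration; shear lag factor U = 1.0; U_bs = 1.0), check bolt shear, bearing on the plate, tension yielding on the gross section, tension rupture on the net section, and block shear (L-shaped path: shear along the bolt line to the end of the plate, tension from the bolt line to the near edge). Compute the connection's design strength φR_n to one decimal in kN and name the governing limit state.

132.8 kN (block shear governs)

Bolt shear: A_b = π(16)²/4 = 201.06 mm². φR_n = 0.75 × 579 × 201.06 × 3 × 1 = 261.9 kN.
Bearing (6 mm plate, F_u = 450 MPa): end bolts L_c = 24 − 18/2 = 15, R_n = min(1.2×15×6×450, 2.4×16×6×450) = 48.6 kN/bolt; interior L_c = 51 − 18 = 33, R_n = 103.68 kN/bolt. φR_n = 0.75 × (1×48.6 + 2×103.68) = 192.0 kN.
Tension yield (gross): A_g = 116×6 = 696 mm². φR_n = 0.90 × 345 × 696 = 216.1 kN.
Tension rupture (net): A_n = (116 − 1×20)×6 = 576 mm² (U = 1.0, A_e = A_n). φR_n = 0.75 × 450 × 576 = 194.4 kN.
Block shear: shear path 1×[24+2×51] = 1×126 mm, A_gv = 756, A_nv = 1×(126 − 2.5×20)×6 = 456 mm²; tension to near edge: (30 − 0.5×20)×6 = 120 mm². R_n = min(0.6×450×456, 0.6×345×756) + 1.0×450×120 = min(123.12, 156.49) + 54 = 177.12 kN. φR_n = 0.75 × 177.12 = 132.8 kN.
Governing: min(261.9, 192.0, 216.1, 194.4, 132.8) = 132.8 kN → block shear.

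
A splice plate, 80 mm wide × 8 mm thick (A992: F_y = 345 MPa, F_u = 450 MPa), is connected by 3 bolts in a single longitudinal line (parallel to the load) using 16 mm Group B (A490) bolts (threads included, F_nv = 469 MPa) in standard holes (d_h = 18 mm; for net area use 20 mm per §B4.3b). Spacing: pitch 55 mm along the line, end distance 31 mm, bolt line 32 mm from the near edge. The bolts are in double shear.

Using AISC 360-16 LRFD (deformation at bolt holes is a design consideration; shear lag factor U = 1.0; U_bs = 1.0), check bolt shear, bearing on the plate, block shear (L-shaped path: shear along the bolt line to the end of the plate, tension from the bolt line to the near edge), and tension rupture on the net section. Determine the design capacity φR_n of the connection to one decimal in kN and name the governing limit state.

162.0 kN (net-section rupture governs)

Bolt shear: A_b = π(16)²/4 = 201.06 mm². φR_n = 0.75 × 469 × 201.06 × 3 × 2 = 424.3 kN.
Bearing (8 mm plate, F_u = 450 MPa): end bolts L_c = 31 − 18/2 = 22, R_n = min(1.2×22×8×450, 2.4×16×8×450) = 95.04 kN/bolt; interior L_c = 55 − 18 = 37, R_n = 138.24 kN/bolt. φR_n = 0.75 × (1×95.04 + 2×138.24) = 278.6 kN.
Block shear: shear path 1×[31+2×55] = 1×141 mm, A_gv = 1128, A_nv = 1×(141 − 2.5×20)×8 = 728 mm²; tension to near edge: (32 − 0.5×20)×8 = 176 mm². R_n = min(0.6×450×728, 0.6×345×1128) + 1.0×450×176 = min(196.56, 233.5) + 79.2 = 275.76 kN. φR_n = 0.75 × 275.76 = 206.8 kN.
Tension rupture (net): A_n = (80 − 1×20)×8 = 480 mm² (U = 1.0, A_e = A_n). φR_n = 0.75 × 450 × 480 = 162.0 kN.
Governing: min(424.3, 278.6, 206.8, 162.0) = 162.0 kN → net-section rupture.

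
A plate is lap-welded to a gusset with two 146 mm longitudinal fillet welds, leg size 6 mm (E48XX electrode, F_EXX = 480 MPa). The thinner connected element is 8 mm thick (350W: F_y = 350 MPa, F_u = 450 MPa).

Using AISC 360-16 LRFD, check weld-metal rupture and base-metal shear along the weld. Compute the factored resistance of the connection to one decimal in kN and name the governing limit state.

267.6 kN (weld metal governs)

Weld metal: throat = 0.707×6 = 4.242 mm, L = 2×146 = 292 mm. φR_n = 0.75 × 0.6 × 480 × 4.242 × 292 = 267.6 kN.
Base metal shear (8 mm plate): yield φR_n = 1.0×0.6×350×8×292 = 490.6 kN; rupture φR_n = 0.75×0.6×450×8×292 = 473.0 kN; take 473.0 kN (rupture).
Governing: min(267.6, 473.0) = 267.6 kN → weld metal.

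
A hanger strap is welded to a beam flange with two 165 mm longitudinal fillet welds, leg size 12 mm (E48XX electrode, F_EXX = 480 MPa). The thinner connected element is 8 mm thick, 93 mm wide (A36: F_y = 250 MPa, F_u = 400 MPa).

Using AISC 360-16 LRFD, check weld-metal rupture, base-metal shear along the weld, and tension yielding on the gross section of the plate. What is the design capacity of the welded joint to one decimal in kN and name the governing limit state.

167.4 kN (gross-section yield governs)

Weld metal: throat = 0.707×12 = 8.484 mm, L = 2×165 = 330 mm. φR_n = 0.75 × 0.6 × 480 × 8.484 × 330 = 604.7 kN.
Base metal shear (8 mm plate): yield φR_n = 1.0×0.6×250×8×330 = 396.0 kN; rupture φR_n = 0.75×0.6×400×8×330 = 475.2 kN; take 396.0 kN (yield).
Tension yield (gross): A_g = 93×8 = 744 mm². φR_n = 0.90 × 250 × 744 = 167.4 kN.
Governing: min(604.7, 396.0, 167.4) = 167.4 kN → gross-section yield.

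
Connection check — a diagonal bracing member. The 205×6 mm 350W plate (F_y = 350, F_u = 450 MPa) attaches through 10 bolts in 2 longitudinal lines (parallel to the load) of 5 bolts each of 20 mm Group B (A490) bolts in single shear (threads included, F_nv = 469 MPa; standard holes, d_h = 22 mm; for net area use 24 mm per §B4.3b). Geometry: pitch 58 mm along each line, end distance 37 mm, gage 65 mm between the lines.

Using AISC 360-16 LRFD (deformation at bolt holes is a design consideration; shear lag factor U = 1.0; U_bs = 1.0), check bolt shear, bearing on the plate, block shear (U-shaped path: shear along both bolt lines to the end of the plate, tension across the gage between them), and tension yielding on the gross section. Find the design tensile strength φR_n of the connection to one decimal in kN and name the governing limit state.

Bolt shear: A_b = π(20)²/4 = 314.16 mm². φR_n = 0.75 × 469 × 314.16 × 10 × 1 = 1105.1 kN.
Bearing (6 mm plate, F_u = 450 MPa): end bolts L_c = 37 − 22/2 = 26, R_n = min(1.2×26×6×450, 2.4×20×6×450) = 84.24 kN/bolt; interior L_c = 58 − 22 = 36, R_n = 116.64 kN/bolt. φR_n = 0.75 × (2×84.24 + 8×116.64) = 826.2 kN.
Block shear: shear path 2×[37+4×58] = 2×269 mm, A_gv = 3228, A_nv = 2×(269 − 4.5×24)×6 = 1932 mm²; tension across gage: (65 − 1×24)×6 = 246 mm². R_n = min(0.6×450×1932, 0.6×350×3228) + 1.0×450×246 = min(521.64, 677.88) + 110.7 = 632.34 kN. φR_n = 0.75 × 632.34 = 474.3 kN.
Tension yield (gross): A_g = 205×6 = 1230 mm². φR_n = 0.90 × 350 × 1230 = 387.5 kN.
Governing: min(1105.1, 826.2, 474.3, 387.5) = 387.5 kN → gross-section yield.

387.5 kN (gross-section yield governs)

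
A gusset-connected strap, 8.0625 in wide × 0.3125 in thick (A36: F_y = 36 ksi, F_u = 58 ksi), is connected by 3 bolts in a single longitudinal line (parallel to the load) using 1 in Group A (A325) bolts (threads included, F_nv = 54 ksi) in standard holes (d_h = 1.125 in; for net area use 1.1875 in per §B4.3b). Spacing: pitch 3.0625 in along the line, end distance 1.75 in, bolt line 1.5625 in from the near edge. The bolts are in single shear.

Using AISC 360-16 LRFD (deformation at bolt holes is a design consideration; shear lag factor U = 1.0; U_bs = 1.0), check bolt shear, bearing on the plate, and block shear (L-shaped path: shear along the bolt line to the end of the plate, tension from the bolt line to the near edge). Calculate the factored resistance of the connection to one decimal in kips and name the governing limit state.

Bolt shear: A_b = π(1)²/4 = 0.7854 in². φR_n = 0.75 × 54 × 0.7854 × 3 × 1 = 95.4 kips.
Bearing (0.3125 in plate, F_u = 58 ksi): end bolts L_c = 1.75 − 1.125/2 = 1.1875, R_n = min(1.2×1.1875×0.3125×58, 2.4×1×0.3125×58) = 25.828 kips/bolt; interior L_c = 3.0625 − 1.125 = 1.9375, R_n = 42.141 kips/bolt. φR_n = 0.75 × (1×25.828 + 2×42.141) = 82.6 kips.
Block shear: shear path 1×[1.75+2×3.0625] = 1×7.875 in, A_gv = 2.4609, A_nv = 1×(7.875 − 2.5×1.1875)×0.3125 = 1.5332 in²; tension to near edge: (1.5625 − 0.5×1.1875)×0.3125 = 0.30273 in². R_n = min(0.6×58×1.5332, 0.6×36×2.4609) + 1.0×58×0.30273 = min(53.355, 53.155) + 17.558 = 70.713 kips. φR_n = 0.75 × 70.713 = 53.0 kips.
Governing: min(95.4, 82.6, 53.0) = 53.0 kips → block shear.

53.0 kips (block shear governs)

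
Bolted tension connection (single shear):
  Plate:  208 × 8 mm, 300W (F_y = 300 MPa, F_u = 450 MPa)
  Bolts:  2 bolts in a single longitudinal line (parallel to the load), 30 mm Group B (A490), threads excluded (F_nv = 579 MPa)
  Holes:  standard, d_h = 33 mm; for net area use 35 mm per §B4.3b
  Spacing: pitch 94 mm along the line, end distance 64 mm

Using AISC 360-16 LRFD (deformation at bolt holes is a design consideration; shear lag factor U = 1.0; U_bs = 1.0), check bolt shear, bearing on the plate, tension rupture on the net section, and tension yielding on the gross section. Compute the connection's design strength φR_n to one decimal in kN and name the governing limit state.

Bolt shear: A_b = π(30)²/4 = 706.86 mm². φR_n = 0.75 × 579 × 706.86 × 2 × 1 = 613.9 kN.
Bearing (8 mm plate, F_u = 450 MPa): end bolts L_c = 64 − 33/2 = 47.5, R_n = min(1.2×47.5×8×450, 2.4×30×8×450) = 205.2 kN/bolt; interior L_c = 94 − 33 = 61, R_n = 259.2 kN/bolt. φR_n = 0.75 × (1×205.2 + 1×259.2) = 348.3 kN.
Tension rupture (net): A_n = (208 − 1×35)×8 = 1384 mm² (U = 1.0, A_e = A_n). φR_n = 0.75 × 450 × 1384 = 467.1 kN.
Tension yield (gross): A_g = 208×8 = 1664 mm². φR_n = 0.90 × 300 × 1664 = 449.3 kN.
Governing: min(613.9, 348.3, 467.1, 449.3) = 348.3 kN → bearing.

348.3 kN (bearing governs)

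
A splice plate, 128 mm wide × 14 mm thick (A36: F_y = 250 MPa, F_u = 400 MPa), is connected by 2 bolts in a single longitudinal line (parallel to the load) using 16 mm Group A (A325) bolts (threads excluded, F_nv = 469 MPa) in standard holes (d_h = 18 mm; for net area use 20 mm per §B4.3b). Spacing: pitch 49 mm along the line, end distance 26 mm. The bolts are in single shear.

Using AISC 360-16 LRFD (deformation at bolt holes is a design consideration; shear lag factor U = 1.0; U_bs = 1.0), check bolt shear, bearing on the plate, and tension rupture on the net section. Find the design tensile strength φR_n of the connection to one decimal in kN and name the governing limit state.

Bolt shear: A_b = π(16)²/4 = 201.06 mm². φR_n = 0.75 × 469 × 201.06 × 2 × 1 = 141.4 kN.
Bearing (14 mm plate, F_u = 400 MPa): end bolts L_c = 26 − 18/2 = 17, R_n = min(1.2×17×14×400, 2.4×16×14×400) = 114.24 kN/bolt; interior L_c = 49 − 18 = 31, R_n = 208.32 kN/bolt. φR_n = 0.75 × (1×114.24 + 1×208.32) = 241.9 kN.
Tension rupture (net): A_n = (128 − 1×20)×14 = 1512 mm² (U = 1.0, A_e = A_n). φR_n = 0.75 × 400 × 1512 = 453.6 kN.
Governing: min(141.4, 241.9, 453.6) = 141.4 kN → bolt shear.

141.4 kN (bolt shear governs)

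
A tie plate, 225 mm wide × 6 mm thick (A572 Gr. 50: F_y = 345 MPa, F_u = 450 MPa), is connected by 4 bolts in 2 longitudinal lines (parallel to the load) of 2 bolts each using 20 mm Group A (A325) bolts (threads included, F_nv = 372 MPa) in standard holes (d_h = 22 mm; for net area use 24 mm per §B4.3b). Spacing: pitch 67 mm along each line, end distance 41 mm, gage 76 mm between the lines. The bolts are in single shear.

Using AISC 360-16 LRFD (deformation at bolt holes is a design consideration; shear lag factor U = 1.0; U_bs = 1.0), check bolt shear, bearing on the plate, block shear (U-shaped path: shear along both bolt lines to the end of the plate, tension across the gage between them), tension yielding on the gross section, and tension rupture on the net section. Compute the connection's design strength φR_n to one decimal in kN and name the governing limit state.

Bolt shear: A_b = π(20)²/4 = 314.16 mm². φR_n = 0.75 × 372 × 314.16 × 4 × 1 = 350.6 kN.
Bearing (6 mm plate, F_u = 450 MPa): end bolts L_c = 41 − 22/2 = 30, R_n = min(1.2×30×6×450, 2.4×20×6×450) = 97.2 kN/bolt; interior L_c = 67 − 22 = 45, R_n = 129.6 kN/bolt. φR_n = 0.75 × (2×97.2 + 2×129.6) = 340.2 kN.
Block shear: shear path 2×[41+1×67] = 2×108 mm, A_gv = 1296, A_nv = 2×(108 − 1.5×24)×6 = 864 mm²; tension across gage: (76 − 1×24)×6 = 312 mm². R_n = min(0.6×450×864, 0.6×345×1296) + 1.0×450×312 = min(233.28, 268.27) + 140.4 = 373.68 kN. φR_n = 0.75 × 373.68 = 280.3 kN.
Tension yield (gross): A_g = 225×6 = 1350 mm². φR_n = 0.90 × 345 × 1350 = 419.2 kN.
Tension rupture (net): A_n = (225 − 2×24)×6 = 1062 mm² (U = 1.0, A_e = A_n). φR_n = 0.75 × 450 × 1062 = 358.4 kN.
Governing: min(350.6, 340.2, 280.3, 419.2, 358.4) = 280.3 kN → block shear.

280.3 kN (block shear governs)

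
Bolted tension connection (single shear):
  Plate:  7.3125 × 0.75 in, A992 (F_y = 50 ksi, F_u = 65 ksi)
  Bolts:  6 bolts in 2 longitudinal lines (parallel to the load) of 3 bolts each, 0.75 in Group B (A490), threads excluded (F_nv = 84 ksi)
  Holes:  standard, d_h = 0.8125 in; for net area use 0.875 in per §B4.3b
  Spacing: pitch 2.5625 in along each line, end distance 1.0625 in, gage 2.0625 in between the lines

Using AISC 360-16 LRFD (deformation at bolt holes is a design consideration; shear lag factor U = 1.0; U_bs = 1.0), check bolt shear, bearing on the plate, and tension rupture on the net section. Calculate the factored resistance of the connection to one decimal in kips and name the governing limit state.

Bolt shear: A_b = π(0.75)²/4 = 0.44179 in². φR_n = 0.75 × 84 × 0.44179 × 6 × 1 = 167.0 kips.
Bearing (0.75 in plate, F_u = 65 ksi): end bolts L_c = 1.0625 − 0.8125/2 = 0.65625, R_n = min(1.2×0.65625×0.75×65, 2.4×0.75×0.75×65) = 38.391 kips/bolt; interior L_c = 2.5625 − 0.8125 = 1.75, R_n = 87.75 kips/bolt. φR_n = 0.75 × (2×38.391 + 4×87.75) = 320.8 kips.
Tension rupture (net): A_n = (7.3125 − 2×0.875)×0.75 = 4.1719 in² (U = 1.0, A_e = A_n). φR_n = 0.75 × 65 × 4.1719 = 203.4 kips.
Governing: min(167.0, 320.8, 203.4) = 167.0 kips → bolt shear.

167.0 kips (bolt shear governs)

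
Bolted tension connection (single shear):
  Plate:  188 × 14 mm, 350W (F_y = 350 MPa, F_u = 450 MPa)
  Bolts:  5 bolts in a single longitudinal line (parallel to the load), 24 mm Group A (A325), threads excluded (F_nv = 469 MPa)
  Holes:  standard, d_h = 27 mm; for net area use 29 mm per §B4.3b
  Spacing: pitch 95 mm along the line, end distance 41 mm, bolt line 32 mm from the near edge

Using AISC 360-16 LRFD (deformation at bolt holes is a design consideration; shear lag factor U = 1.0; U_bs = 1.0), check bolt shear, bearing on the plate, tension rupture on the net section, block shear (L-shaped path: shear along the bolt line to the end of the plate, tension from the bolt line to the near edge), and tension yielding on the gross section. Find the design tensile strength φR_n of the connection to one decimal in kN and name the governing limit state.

751.3 kN (net-section rupture governs)

Bolt shear: A_b = π(24)²/4 = 452.39 mm². φR_n = 0.75 × 469 × 452.39 × 5 × 1 = 795.6 kN.
Bearing (14 mm plate, F_u = 450 MPa): end bolts L_c = 41 − 27/2 = 27.5, R_n = min(1.2×27.5×14×450, 2.4×24×14×450) = 207.9 kN/bolt; interior L_c = 95 − 27 = 68, R_n = 362.88 kN/bolt. φR_n = 0.75 × (1×207.9 + 4×362.88) = 1244.6 kN.
Tension rupture (net): A_n = (188 − 1×29)×14 = 2226 mm² (U = 1.0, A_e = A_n). φR_n = 0.75 × 450 × 2226 = 751.3 kN.
Block shear: shear path 1×[41+4×95] = 1×421 mm, A_gv = 5894, A_nv = 1×(421 − 4.5×29)×14 = 4067 mm²; tension to near edge: (32 − 0.5×29)×14 = 245 mm². R_n = min(0.6×450×4067, 0.6×350×5894) + 1.0×450×245 = min(1098.1, 1237.7) + 110.25 = 1208.4 kN. φR_n = 0.75 × 1208.4 = 906.3 kN.
Tension yield (gross): A_g = 188×14 = 2632 mm². φR_n = 0.90 × 350 × 2632 = 829.1 kN.
Governing: min(795.6, 1244.6, 751.3, 906.3, 829.1) = 751.3 kN → net-section rupture.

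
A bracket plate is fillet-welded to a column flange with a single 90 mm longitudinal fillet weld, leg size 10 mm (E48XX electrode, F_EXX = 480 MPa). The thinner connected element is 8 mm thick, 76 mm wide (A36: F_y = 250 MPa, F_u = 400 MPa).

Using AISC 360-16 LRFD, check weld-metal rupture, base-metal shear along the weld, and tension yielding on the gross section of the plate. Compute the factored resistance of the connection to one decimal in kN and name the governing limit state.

108.0 kN (base-metal shear governs)

Weld metal: throat = 0.707×10 = 7.07 mm, L = 90 mm. φR_n = 0.75 × 0.6 × 480 × 7.07 × 90 = 137.4 kN.
Base metal shear (8 mm plate): yield φR_n = 1.0×0.6×250×8×90 = 108.0 kN; rupture φR_n = 0.75×0.6×400×8×90 = 129.6 kN; take 108.0 kN (yield).
Tension yield (gross): A_g = 76×8 = 608 mm². φR_n = 0.90 × 250 × 608 = 136.8 kN.
Governing: min(137.4, 108.0, 136.8) = 108.0 kN → base-metal shear.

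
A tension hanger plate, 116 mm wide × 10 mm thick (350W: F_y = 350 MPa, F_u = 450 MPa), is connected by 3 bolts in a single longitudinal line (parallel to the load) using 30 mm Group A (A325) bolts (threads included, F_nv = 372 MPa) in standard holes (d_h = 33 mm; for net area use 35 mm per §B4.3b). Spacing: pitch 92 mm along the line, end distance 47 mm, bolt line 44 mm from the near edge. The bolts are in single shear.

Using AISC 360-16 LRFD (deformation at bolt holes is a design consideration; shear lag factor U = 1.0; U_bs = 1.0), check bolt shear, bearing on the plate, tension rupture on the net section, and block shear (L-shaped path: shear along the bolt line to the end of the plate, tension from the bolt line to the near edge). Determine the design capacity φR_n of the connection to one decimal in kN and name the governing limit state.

273.4 kN (net-section rupture governs)

Bolt shear: A_b = π(30)²/4 = 706.86 mm². φR_n = 0.75 × 372 × 706.86 × 3 × 1 = 591.6 kN.
Bearing (10 mm plate, F_u = 450 MPa): end bolts L_c = 47 − 33/2 = 30.5, R_n = min(1.2×30.5×10×450, 2.4×30×10×450) = 164.7 kN/bolt; interior L_c = 92 − 33 = 59, R_n = 318.6 kN/bolt. φR_n = 0.75 × (1×164.7 + 2×318.6) = 601.4 kN.
Tension rupture (net): A_n = (116 − 1×35)×10 = 810 mm² (U = 1.0, A_e = A_n). φR_n = 0.75 × 450 × 810 = 273.4 kN.
Block shear: shear path 1×[47+2×92] = 1×231 mm, A_gv = 2310, A_nv = 1×(231 − 2.5×35)×10 = 1435 mm²; tension to near edge: (44 − 0.5×35)×10 = 265 mm². R_n = min(0.6×450×1435, 0.6×350×2310) + 1.0×450×265 = min(387.45, 485.1) + 119.25 = 506.7 kN. φR_n = 0.75 × 506.7 = 380.0 kN.
Governing: min(591.6, 601.4, 273.4, 380.0) = 273.4 kN → net-section rupture.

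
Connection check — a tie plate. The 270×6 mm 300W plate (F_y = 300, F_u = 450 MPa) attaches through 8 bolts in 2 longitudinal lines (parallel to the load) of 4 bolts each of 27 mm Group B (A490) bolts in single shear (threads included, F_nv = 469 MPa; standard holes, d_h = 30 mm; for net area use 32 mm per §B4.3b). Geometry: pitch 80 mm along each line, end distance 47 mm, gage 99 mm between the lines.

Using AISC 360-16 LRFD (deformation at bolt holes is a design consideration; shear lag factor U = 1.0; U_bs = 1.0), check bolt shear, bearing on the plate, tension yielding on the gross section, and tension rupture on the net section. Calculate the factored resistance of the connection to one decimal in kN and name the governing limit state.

Bolt shear: A_b = π(27)²/4 = 572.56 mm². φR_n = 0.75 × 469 × 572.56 × 8 × 1 = 1611.2 kN.
Bearing (6 mm plate, F_u = 450 MPa): end bolts L_c = 47 − 30/2 = 32, R_n = min(1.2×32×6×450, 2.4×27×6×450) = 103.68 kN/bolt; interior L_c = 80 − 30 = 50, R_n = 162 kN/bolt. φR_n = 0.75 × (2×103.68 + 6×162) = 884.5 kN.
Tension yield (gross): A_g = 270×6 = 1620 mm². φR_n = 0.90 × 300 × 1620 = 437.4 kN.
Tension rupture (net): A_n = (270 − 2×32)×6 = 1236 mm² (U = 1.0, A_e = A_n). φR_n = 0.75 × 450 × 1236 = 417.2 kN.
Governing: min(1611.2, 884.5, 437.4, 417.2) = 417.2 kN → net-section rupture.

417.2 kN (net-section rupture governs)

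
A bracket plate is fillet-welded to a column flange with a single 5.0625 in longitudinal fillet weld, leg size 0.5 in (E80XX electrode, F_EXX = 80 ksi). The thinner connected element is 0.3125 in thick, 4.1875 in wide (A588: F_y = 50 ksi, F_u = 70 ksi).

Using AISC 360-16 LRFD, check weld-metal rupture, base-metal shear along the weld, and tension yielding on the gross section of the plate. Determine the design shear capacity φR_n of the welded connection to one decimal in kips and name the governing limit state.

47.5 kips (base-metal shear governs)

Weld metal: throat = 0.707×0.5 = 0.3535 in, L = 5.0625 in. φR_n = 0.75 × 0.6 × 80 × 0.3535 × 5.0625 = 64.4 kips.
Base metal shear (0.3125 in plate): yield φR_n = 1.0×0.6×50×0.3125×5.0625 = 47.5 kips; rupture φR_n = 0.75×0.6×70×0.3125×5.0625 = 49.8 kips; take 47.5 kips (yield).
Tension yield (gross): A_g = 4.1875×0.3125 = 1.3086 in². φR_n = 0.90 × 50 × 1.3086 = 58.9 kips.
Governing: min(64.4, 47.5, 58.9) = 47.5 kips → base-metal shear.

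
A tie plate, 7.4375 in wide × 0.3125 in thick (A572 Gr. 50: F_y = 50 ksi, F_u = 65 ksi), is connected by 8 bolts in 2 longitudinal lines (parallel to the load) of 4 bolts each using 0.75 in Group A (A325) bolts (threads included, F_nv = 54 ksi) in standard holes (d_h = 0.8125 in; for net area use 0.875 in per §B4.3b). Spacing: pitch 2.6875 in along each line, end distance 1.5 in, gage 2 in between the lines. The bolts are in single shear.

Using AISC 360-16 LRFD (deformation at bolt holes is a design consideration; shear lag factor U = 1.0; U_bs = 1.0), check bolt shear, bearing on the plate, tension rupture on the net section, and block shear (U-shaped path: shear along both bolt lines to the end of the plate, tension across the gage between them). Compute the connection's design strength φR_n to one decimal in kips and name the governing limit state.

Bolt shear: A_b = π(0.75)²/4 = 0.44179 in². φR_n = 0.75 × 54 × 0.44179 × 8 × 1 = 143.1 kips.
Bearing (0.3125 in plate, F_u = 65 ksi): end bolts L_c = 1.5 − 0.8125/2 = 1.09375, R_n = min(1.2×1.09375×0.3125×65, 2.4×0.75×0.3125×65) = 26.66 kips/bolt; interior L_c = 2.6875 − 0.8125 = 1.875, R_n = 36.563 kips/bolt. φR_n = 0.75 × (2×26.66 + 6×36.563) = 204.5 kips.
Tension rupture (net): A_n = (7.4375 − 2×0.875)×0.3125 = 1.7773 in² (U = 1.0, A_e = A_n). φR_n = 0.75 × 65 × 1.7773 = 86.6 kips.
Block shear: shear path 2×[1.5+3×2.6875] = 2×9.5625 in, A_gv = 5.9766, A_nv = 2×(9.5625 − 3.5×0.875)×0.3125 = 4.0625 in²; tension across gage: (2 − 1×0.875)×0.3125 = 0.35156 in². R_n = min(0.6×65×4.0625, 0.6×50×5.9766) + 1.0×65×0.35156 = min(158.44, 179.3) + 22.851 = 181.29 kips. φR_n = 0.75 × 181.29 = 136.0 kips.
Governing: min(143.1, 204.5, 86.6, 136.0) = 86.6 kips → net-section rupture.

86.6 kips (net-section rupture governs)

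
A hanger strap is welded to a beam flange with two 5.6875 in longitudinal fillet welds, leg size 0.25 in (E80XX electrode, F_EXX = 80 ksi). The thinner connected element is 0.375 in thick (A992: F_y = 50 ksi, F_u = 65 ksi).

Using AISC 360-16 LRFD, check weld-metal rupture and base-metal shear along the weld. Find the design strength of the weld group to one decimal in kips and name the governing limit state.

72.4 kips (weld metal governs)

Weld metal: throat = 0.707×0.25 = 0.17675 in, L = 2×5.6875 = 11.375 in. φR_n = 0.75 × 0.6 × 80 × 0.17675 × 11.375 = 72.4 kips.
Base metal shear (0.375 in plate): yield φR_n = 1.0×0.6×50×0.375×11.375 = 128.0 kips; rupture φR_n = 0.75×0.6×65×0.375×11.375 = 124.8 kips; take 124.8 kips (rupture).
Governing: min(72.4, 124.8) = 72.4 kips → weld metal.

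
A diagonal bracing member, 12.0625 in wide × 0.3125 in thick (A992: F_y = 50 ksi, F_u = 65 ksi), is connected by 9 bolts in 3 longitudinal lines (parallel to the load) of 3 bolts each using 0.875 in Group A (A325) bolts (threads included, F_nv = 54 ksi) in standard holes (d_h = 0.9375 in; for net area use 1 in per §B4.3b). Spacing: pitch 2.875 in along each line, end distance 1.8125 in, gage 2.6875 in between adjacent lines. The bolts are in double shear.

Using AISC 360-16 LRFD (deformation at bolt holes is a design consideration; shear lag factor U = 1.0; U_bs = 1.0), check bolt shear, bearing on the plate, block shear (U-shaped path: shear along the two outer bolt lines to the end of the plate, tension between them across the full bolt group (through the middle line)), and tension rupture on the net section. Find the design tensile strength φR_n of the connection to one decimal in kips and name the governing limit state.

Bolt shear: A_b = π(0.875)²/4 = 0.60132 in². φR_n = 0.75 × 54 × 0.60132 × 9 × 2 = 438.4 kips.
Bearing (0.3125 in plate, F_u = 65 ksi): end bolts L_c = 1.8125 − 0.9375/2 = 1.34375, R_n = min(1.2×1.34375×0.3125×65, 2.4×0.875×0.3125×65) = 32.754 kips/bolt; interior L_c = 2.875 − 0.9375 = 1.9375, R_n = 42.656 kips/bolt. φR_n = 0.75 × (3×32.754 + 6×42.656) = 265.6 kips.
Block shear: shear path 2×[1.8125+2×2.875] = 2×7.5625 in, A_gv = 4.7266, A_nv = 2×(7.5625 − 2.5×1)×0.3125 = 3.1641 in²; tension across gage: (5.375 − 2×1)×0.3125 = 1.0547 in². R_n = min(0.6×65×3.1641, 0.6×50×4.7266) + 1.0×65×1.0547 = min(123.4, 141.8) + 68.556 = 191.96 kips. φR_n = 0.75 × 191.96 = 144.0 kips.
Tension rupture (net): A_n = (12.0625 − 3×1)×0.3125 = 2.832 in² (U = 1.0, A_e = A_n). φR_n = 0.75 × 65 × 2.832 = 138.1 kips.
Governing: min(438.4, 265.6, 144.0, 138.1) = 138.1 kips → net-section rupture.

138.1 kips (net-section rupture governs)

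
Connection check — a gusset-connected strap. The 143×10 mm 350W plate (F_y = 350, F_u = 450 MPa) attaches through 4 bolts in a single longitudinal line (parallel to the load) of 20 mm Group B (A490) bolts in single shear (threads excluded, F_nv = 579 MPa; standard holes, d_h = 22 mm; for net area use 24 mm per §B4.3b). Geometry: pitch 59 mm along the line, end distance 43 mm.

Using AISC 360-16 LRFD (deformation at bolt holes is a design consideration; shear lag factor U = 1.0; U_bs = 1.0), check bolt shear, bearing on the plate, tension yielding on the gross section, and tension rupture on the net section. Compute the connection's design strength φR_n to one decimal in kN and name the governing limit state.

Bolt shear: A_b = π(20)²/4 = 314.16 mm². φR_n = 0.75 × 579 × 314.16 × 4 × 1 = 545.7 kN.
Bearing (10 mm plate, F_u = 450 MPa): end bolts L_c = 43 − 22/2 = 32, R_n = min(1.2×32×10×450, 2.4×20×10×450) = 172.8 kN/bolt; interior L_c = 59 − 22 = 37, R_n = 199.8 kN/bolt. φR_n = 0.75 × (1×172.8 + 3×199.8) = 579.2 kN.
Tension yield (gross): A_g = 143×10 = 1430 mm². φR_n = 0.90 × 350 × 1430 = 450.5 kN.
Tension rupture (net): A_n = (143 − 1×24)×10 = 1190 mm² (U = 1.0, A_e = A_n). φR_n = 0.75 × 450 × 1190 = 401.6 kN.
Governing: min(545.7, 579.2, 450.5, 401.6) = 401.6 kN → net-section rupture.

401.6 kN (net-section rupture governs)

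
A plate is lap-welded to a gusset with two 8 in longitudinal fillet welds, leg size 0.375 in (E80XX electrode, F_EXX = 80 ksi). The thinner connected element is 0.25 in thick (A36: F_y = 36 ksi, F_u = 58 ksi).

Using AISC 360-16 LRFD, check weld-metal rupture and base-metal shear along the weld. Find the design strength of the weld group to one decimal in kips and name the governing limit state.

86.4 kips (base-metal shear governs)

Weld metal: throat = 0.707×0.375 = 0.26513 in, L = 2×8 = 16 in. φR_n = 0.75 × 0.6 × 80 × 0.26513 × 16 = 152.7 kips.
Base metal shear (0.25 in plate): yield φR_n = 1.0×0.6×36×0.25×16 = 86.4 kips; rupture φR_n = 0.75×0.6×58×0.25×16 = 104.4 kips; take 86.4 kips (yield).
Governing: min(152.7, 86.4) = 86.4 kips → base-metal shear.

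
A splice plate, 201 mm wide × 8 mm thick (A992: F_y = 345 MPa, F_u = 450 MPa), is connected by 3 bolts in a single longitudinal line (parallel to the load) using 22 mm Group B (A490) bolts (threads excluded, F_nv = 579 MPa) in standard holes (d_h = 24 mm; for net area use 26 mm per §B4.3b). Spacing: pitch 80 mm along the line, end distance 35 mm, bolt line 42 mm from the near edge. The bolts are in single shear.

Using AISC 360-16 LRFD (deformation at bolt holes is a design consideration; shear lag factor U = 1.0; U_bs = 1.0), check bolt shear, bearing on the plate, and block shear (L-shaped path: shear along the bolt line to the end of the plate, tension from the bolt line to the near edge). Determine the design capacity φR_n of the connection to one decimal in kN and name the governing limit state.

Bolt shear: A_b = π(22)²/4 = 380.13 mm². φR_n = 0.75 × 579 × 380.13 × 3 × 1 = 495.2 kN.
Bearing (8 mm plate, F_u = 450 MPa): end bolts L_c = 35 − 24/2 = 23, R_n = min(1.2×23×8×450, 2.4×22×8×450) = 99.36 kN/bolt; interior L_c = 80 − 24 = 56, R_n = 190.08 kN/bolt. φR_n = 0.75 × (1×99.36 + 2×190.08) = 359.6 kN.
Block shear: shear path 1×[35+2×80] = 1×195 mm, A_gv = 1560, A_nv = 1×(195 − 2.5×26)×8 = 1040 mm²; tension to near edge: (42 − 0.5×26)×8 = 232 mm². R_n = min(0.6×450×1040, 0.6×345×1560) + 1.0×450×232 = min(280.8, 322.92) + 104.4 = 385.2 kN. φR_n = 0.75 × 385.2 = 288.9 kN.
Governing: min(495.2, 359.6, 288.9) = 288.9 kN → block shear.

288.9 kN (block shear governs)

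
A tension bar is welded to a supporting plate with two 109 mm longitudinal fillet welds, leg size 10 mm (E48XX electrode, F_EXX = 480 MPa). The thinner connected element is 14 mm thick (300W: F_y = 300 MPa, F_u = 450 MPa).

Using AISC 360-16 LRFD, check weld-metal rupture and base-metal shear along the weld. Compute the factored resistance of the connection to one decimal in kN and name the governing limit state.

Weld metal: throat = 0.707×10 = 7.07 mm, L = 2×109 = 218 mm. φR_n = 0.75 × 0.6 × 480 × 7.07 × 218 = 332.9 kN.
Base metal shear (14 mm plate): yield φR_n = 1.0×0.6×300×14×218 = 549.4 kN; rupture φR_n = 0.75×0.6×450×14×218 = 618.0 kN; take 549.4 kN (yield).
Governing: min(332.9, 549.4) = 332.9 kN → weld metal.

332.9 kN (weld metal governs)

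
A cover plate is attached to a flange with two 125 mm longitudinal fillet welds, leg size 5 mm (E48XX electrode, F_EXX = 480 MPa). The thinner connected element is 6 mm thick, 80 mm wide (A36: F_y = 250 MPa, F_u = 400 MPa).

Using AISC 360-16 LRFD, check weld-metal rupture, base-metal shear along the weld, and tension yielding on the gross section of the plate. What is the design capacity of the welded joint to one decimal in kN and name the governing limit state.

108.0 kN (gross-section yield governs)

Weld metal: throat = 0.707×5 = 3.535 mm, L = 2×125 = 250 mm. φR_n = 0.75 × 0.6 × 480 × 3.535 × 250 = 190.9 kN.
Base metal shear (6 mm plate): yield φR_n = 1.0×0.6×250×6×250 = 225.0 kN; rupture φR_n = 0.75×0.6×400×6×250 = 270.0 kN; take 225.0 kN (yield).
Tension yield (gross): A_g = 80×6 = 480 mm². φR_n = 0.90 × 250 × 480 = 108.0 kN.
Governing: min(190.9, 225.0, 108.0) = 108.0 kN → gross-section yield.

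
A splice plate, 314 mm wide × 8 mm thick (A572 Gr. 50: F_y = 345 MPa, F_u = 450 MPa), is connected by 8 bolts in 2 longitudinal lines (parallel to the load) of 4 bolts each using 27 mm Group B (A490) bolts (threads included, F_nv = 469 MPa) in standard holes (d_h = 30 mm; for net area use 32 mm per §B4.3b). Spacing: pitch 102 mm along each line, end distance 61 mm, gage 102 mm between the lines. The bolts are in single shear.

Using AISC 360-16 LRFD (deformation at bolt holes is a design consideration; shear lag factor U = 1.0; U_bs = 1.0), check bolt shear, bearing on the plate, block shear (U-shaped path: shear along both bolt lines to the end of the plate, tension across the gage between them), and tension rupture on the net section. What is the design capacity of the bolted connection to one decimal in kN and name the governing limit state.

675.0 kN (net-section rupture governs)

Bolt shear: A_b = π(27)²/4 = 572.56 mm². φR_n = 0.75 × 469 × 572.56 × 8 × 1 = 1611.2 kN.
Bearing (8 mm plate, F_u = 450 MPa): end bolts L_c = 61 − 30/2 = 46, R_n = min(1.2×46×8×450, 2.4×27×8×450) = 198.72 kN/bolt; interior L_c = 102 − 30 = 72, R_n = 233.28 kN/bolt. φR_n = 0.75 × (2×198.72 + 6×233.28) = 1347.8 kN.
Block shear: shear path 2×[61+3×102] = 2×367 mm, A_gv = 5872, A_nv = 2×(367 − 3.5×32)×8 = 4080 mm²; tension across gage: (102 − 1×32)×8 = 560 mm². R_n = min(0.6×450×4080, 0.6×345×5872) + 1.0×450×560 = min(1101.6, 1215.5) + 252 = 1353.6 kN. φR_n = 0.75 × 1353.6 = 1015.2 kN.
Tension rupture (net): A_n = (314 − 2×32)×8 = 2000 mm² (U = 1.0, A_e = A_n). φR_n = 0.75 × 450 × 2000 = 675.0 kN.
Governing: min(1611.2, 1347.8, 1015.2, 675.0) = 675.0 kN → net-section rupture.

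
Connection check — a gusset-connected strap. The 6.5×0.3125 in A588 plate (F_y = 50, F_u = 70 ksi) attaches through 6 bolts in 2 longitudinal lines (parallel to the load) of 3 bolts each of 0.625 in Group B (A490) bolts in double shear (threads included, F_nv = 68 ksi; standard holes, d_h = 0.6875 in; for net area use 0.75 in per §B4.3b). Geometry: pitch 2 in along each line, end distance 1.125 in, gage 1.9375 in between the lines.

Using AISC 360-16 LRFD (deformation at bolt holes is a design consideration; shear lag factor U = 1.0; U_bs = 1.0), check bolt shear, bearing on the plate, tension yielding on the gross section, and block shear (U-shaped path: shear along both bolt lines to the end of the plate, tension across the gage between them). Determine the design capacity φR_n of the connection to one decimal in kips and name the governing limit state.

Bolt shear: A_b = π(0.625)²/4 = 0.3068 in². φR_n = 0.75 × 68 × 0.3068 × 6 × 2 = 187.8 kips.
Bearing (0.3125 in plate, F_u = 70 ksi): end bolts L_c = 1.125 − 0.6875/2 = 0.78125, R_n = min(1.2×0.78125×0.3125×70, 2.4×0.625×0.3125×70) = 20.508 kips/bolt; interior L_c = 2 − 0.6875 = 1.3125, R_n = 32.813 kips/bolt. φR_n = 0.75 × (2×20.508 + 4×32.813) = 129.2 kips.
Tension yield (gross): A_g = 6.5×0.3125 = 2.0313 in². φR_n = 0.90 × 50 × 2.0313 = 91.4 kips.
Block shear: shear path 2×[1.125+2×2] = 2×5.125 in, A_gv = 3.2031, A_nv = 2×(5.125 − 2.5×0.75)×0.3125 = 2.0313 in²; tension across gage: (1.9375 − 1×0.75)×0.3125 = 0.37109 in². R_n = min(0.6×70×2.0313, 0.6×50×3.2031) + 1.0×70×0.37109 = min(85.315, 96.093) + 25.976 = 111.29 kips. φR_n = 0.75 × 111.29 = 83.5 kips.
Governing: min(187.8, 129.2, 91.4, 83.5) = 83.5 kips → block shear.

83.5 kips (block shear governs)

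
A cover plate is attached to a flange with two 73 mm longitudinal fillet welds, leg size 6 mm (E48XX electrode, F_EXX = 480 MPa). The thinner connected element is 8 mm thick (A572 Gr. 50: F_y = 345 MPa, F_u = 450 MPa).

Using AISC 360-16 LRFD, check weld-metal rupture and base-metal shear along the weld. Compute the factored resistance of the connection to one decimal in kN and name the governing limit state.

Weld metal: throat = 0.707×6 = 4.242 mm, L = 2×73 = 146 mm. φR_n = 0.75 × 0.6 × 480 × 4.242 × 146 = 133.8 kN.
Base metal shear (8 mm plate): yield φR_n = 1.0×0.6×345×8×146 = 241.8 kN; rupture φR_n = 0.75×0.6×450×8×146 = 236.5 kN; take 236.5 kN (rupture).
Governing: min(133.8, 236.5) = 133.8 kN → weld metal.

133.8 kN (weld metal governs)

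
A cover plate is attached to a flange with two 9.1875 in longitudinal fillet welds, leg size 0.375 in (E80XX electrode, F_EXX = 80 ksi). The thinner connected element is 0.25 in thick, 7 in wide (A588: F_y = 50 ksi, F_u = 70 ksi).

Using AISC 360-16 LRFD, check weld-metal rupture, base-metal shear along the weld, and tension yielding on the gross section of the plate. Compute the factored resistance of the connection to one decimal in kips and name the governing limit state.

Weld metal: throat = 0.707×0.375 = 0.26513 in, L = 2×9.1875 = 18.375 in. φR_n = 0.75 × 0.6 × 80 × 0.26513 × 18.375 = 175.4 kips.
Base metal shear (0.25 in plate): yield φR_n = 1.0×0.6×50×0.25×18.375 = 137.8 kips; rupture φR_n = 0.75×0.6×70×0.25×18.375 = 144.7 kips; take 137.8 kips (yield).
Tension yield (gross): A_g = 7×0.25 = 1.75 in². φR_n = 0.90 × 50 × 1.75 = 78.8 kips.
Governing: min(175.4, 137.8, 78.8) = 78.8 kips → gross-section yield.

78.8 kips (gross-section yield governs)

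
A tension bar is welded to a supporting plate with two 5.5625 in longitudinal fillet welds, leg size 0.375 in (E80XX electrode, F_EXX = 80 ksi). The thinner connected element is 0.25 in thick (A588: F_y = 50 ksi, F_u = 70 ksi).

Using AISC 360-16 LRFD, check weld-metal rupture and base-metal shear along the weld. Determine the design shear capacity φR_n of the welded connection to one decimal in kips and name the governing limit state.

Weld metal: throat = 0.707×0.375 = 0.26513 in, L = 2×5.5625 = 11.125 in. φR_n = 0.75 × 0.6 × 80 × 0.26513 × 11.125 = 106.2 kips.
Base metal shear (0.25 in plate): yield φR_n = 1.0×0.6×50×0.25×11.125 = 83.4 kips; rupture φR_n = 0.75×0.6×70×0.25×11.125 = 87.6 kips; take 83.4 kips (yield).
Governing: min(106.2, 83.4) = 83.4 kips → base-metal shear.

83.4 kips (base-metal shear governs)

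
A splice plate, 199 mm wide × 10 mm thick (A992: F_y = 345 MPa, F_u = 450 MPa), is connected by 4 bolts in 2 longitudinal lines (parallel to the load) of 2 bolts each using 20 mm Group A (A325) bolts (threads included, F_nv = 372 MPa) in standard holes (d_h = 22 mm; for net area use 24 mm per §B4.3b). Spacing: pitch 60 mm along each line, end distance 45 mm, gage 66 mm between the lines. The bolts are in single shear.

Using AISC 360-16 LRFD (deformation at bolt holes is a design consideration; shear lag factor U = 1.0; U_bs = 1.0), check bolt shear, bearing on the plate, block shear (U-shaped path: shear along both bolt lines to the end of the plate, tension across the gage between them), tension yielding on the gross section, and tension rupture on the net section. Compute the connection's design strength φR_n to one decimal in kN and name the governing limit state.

350.6 kN (bolt shear governs)

Bolt shear: A_b = π(20)²/4 = 314.16 mm². φR_n = 0.75 × 372 × 314.16 × 4 × 1 = 350.6 kN.
Bearing (10 mm plate, F_u = 450 MPa): end bolts L_c = 45 − 22/2 = 34, R_n = min(1.2×34×10×450, 2.4×20×10×450) = 183.6 kN/bolt; interior L_c = 60 − 22 = 38, R_n = 205.2 kN/bolt. φR_n = 0.75 × (2×183.6 + 2×205.2) = 583.2 kN.
Block shear: shear path 2×[45+1×60] = 2×105 mm, A_gv = 2100, A_nv = 2×(105 − 1.5×24)×10 = 1380 mm²; tension across gage: (66 − 1×24)×10 = 420 mm². R_n = min(0.6×450×1380, 0.6×345×2100) + 1.0×450×420 = min(372.6, 434.7) + 189 = 561.6 kN. φR_n = 0.75 × 561.6 = 421.2 kN.
Tension yield (gross): A_g = 199×10 = 1990 mm². φR_n = 0.90 × 345 × 1990 = 617.9 kN.
Tension rupture (net): A_n = (199 − 2×24)×10 = 1510 mm² (U = 1.0, A_e = A_n). φR_n = 0.75 × 450 × 1510 = 509.6 kN.
Governing: min(350.6, 583.2, 421.2, 617.9, 509.6) = 350.6 kN → bolt shear.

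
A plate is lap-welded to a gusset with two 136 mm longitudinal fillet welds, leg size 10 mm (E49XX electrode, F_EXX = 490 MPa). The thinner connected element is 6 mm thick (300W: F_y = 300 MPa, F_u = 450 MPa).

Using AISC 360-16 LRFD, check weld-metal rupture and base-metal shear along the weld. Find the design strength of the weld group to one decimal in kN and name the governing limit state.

Weld metal: throat = 0.707×10 = 7.07 mm, L = 2×136 = 272 mm. φR_n = 0.75 × 0.6 × 490 × 7.07 × 272 = 424.0 kN.
Base metal shear (6 mm plate): yield φR_n = 1.0×0.6×300×6×272 = 293.8 kN; rupture φR_n = 0.75×0.6×450×6×272 = 330.5 kN; take 293.8 kN (yield).
Governing: min(424.0, 293.8) = 293.8 kN → base-metal shear.

293.8 kN (base-metal shear governs)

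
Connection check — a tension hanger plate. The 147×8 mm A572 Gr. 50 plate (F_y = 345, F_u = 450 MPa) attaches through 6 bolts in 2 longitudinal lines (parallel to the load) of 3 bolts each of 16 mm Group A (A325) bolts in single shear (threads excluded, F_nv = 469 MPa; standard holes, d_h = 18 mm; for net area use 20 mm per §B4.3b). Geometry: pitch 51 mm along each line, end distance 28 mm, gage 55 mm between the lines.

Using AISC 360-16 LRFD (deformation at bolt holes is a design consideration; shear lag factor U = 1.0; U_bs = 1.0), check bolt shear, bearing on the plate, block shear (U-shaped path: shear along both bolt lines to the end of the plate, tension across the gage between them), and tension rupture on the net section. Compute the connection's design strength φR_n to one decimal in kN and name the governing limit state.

288.9 kN (net-section rupture governs)

Bolt shear: A_b = π(16)²/4 = 201.06 mm². φR_n = 0.75 × 469 × 201.06 × 6 × 1 = 424.3 kN.
Bearing (8 mm plate, F_u = 450 MPa): end bolts L_c = 28 − 18/2 = 19, R_n = min(1.2×19×8×450, 2.4×16×8×450) = 82.08 kN/bolt; interior L_c = 51 − 18 = 33, R_n = 138.24 kN/bolt. φR_n = 0.75 × (2×82.08 + 4×138.24) = 537.8 kN.
Block shear: shear path 2×[28+2×51] = 2×130 mm, A_gv = 2080, A_nv = 2×(130 − 2.5×20)×8 = 1280 mm²; tension across gage: (55 − 1×20)×8 = 280 mm². R_n = min(0.6×450×1280, 0.6×345×2080) + 1.0×450×280 = min(345.6, 430.56) + 126 = 471.6 kN. φR_n = 0.75 × 471.6 = 353.7 kN.
Tension rupture (net): A_n = (147 − 2×20)×8 = 856 mm² (U = 1.0, A_e = A_n). φR_n = 0.75 × 450 × 856 = 288.9 kN.
Governing: min(424.3, 537.8, 353.7, 288.9) = 288.9 kN → net-section rupture.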